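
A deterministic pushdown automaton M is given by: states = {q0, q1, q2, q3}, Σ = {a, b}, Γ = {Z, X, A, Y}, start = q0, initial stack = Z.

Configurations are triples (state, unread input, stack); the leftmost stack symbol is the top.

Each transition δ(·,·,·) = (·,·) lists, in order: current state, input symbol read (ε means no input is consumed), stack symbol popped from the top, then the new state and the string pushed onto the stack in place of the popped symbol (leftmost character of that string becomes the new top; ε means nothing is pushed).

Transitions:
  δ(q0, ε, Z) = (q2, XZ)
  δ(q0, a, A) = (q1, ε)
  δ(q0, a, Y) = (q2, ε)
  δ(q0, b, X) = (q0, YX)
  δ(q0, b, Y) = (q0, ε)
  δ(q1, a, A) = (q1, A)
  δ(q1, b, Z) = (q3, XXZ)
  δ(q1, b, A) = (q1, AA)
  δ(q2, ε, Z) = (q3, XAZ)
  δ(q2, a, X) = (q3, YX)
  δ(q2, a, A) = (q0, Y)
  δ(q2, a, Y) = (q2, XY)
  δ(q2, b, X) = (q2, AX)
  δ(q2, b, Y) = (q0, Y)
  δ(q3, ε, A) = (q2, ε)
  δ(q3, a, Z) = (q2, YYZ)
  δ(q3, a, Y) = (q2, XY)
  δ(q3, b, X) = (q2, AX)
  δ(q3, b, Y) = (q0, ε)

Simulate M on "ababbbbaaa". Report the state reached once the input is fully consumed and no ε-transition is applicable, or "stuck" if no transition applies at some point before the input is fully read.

(q0, ababbbbaaa, Z) ⊢ (q2, ababbbbaaa, XZ) ⊢ (q3, babbbbaaa, YXZ) ⊢ (q0, abbbbaaa, XZ)
No transition for (q0, a, top X); M blocks with input abbbbaaa remaining.

stuck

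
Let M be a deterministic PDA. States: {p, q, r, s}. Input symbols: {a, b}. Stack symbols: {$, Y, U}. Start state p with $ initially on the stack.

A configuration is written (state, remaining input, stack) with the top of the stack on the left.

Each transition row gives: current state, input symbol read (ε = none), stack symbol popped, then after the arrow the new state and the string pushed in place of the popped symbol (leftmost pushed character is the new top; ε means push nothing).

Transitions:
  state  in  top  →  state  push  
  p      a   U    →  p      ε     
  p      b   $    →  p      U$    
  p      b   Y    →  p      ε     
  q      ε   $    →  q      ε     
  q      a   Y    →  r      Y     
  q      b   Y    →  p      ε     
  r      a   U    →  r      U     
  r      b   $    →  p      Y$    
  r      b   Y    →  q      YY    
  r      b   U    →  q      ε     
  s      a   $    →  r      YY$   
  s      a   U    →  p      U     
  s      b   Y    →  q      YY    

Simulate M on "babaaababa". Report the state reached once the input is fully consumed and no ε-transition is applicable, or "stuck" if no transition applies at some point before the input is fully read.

stuck

(p, babaaababa, $)
  read b, top $: go to p, push U$ → (p, abaaababa, U$)
  read a, top U: go to p, push ε → (p, baaababa, $)
  read b, top $: go to p, push U$ → (p, aaababa, U$)
  read a, top U: go to p, push ε → (p, aababa, $)
No transition for (p, a, top $); M blocks with input aababa remaining.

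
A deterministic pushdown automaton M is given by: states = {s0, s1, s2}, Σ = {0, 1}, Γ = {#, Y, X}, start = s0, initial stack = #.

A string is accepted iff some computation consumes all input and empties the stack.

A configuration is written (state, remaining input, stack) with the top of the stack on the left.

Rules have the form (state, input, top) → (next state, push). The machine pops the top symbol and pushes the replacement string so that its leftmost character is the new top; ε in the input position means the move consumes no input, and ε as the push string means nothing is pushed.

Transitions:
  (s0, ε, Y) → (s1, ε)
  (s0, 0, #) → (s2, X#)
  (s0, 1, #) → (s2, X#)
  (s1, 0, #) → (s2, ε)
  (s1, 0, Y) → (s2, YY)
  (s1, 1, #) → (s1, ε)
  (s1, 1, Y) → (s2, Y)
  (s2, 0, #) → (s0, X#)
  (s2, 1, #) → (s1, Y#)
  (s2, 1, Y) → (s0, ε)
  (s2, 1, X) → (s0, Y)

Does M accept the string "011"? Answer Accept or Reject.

Accept

(s0, 011, #)
  read 0, top #: go to s2, push X# → (s2, 11, X#)
  read 1, top X: go to s0, push Y → (s0, 1, Y#)
  ε-move, top Y: go to s1, push ε → (s1, 1, #)
  read 1, top #: go to s1, push ε → (s1, ε, ε)
All input consumed and the stack is empty.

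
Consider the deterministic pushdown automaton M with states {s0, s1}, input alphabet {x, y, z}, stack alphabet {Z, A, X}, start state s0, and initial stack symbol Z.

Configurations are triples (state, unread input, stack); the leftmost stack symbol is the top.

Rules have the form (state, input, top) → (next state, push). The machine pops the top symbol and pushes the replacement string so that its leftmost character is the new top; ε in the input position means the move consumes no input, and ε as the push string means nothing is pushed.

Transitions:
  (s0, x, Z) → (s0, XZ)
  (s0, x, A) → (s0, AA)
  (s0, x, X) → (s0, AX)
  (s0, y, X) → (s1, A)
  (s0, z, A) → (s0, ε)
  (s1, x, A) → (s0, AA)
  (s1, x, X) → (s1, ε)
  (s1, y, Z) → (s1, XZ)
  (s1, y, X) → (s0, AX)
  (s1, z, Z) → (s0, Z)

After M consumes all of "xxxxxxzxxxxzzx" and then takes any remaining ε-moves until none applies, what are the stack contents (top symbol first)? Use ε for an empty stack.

AAAAAAAXZ

(s0, xxxxxxzxxxxzzx, Z)
  read x, top Z: go to s0, push XZ → (s0, xxxxxzxxxxzzx, XZ)
  read x, top X: go to s0, push AX → (s0, xxxxzxxxxzzx, AXZ)
  read x, top A: go to s0, push AA → (s0, xxxzxxxxzzx, AAXZ)
  read x, top A: go to s0, push AA → (s0, xxzxxxxzzx, AAAXZ)
  read x, top A: go to s0, push AA → (s0, xzxxxxzzx, AAAAXZ)
  read x, top A: go to s0, push AA → (s0, zxxxxzzx, AAAAAXZ)
  read z, top A: go to s0, push ε → (s0, xxxxzzx, AAAAXZ)
  read x, top A: go to s0, push AA → (s0, xxxzzx, AAAAAXZ)
  read x, top A: go to s0, push AA → (s0, xxzzx, AAAAAAXZ)
  read x, top A: go to s0, push AA → (s0, xzzx, AAAAAAAXZ)
  read x, top A: go to s0, push AA → (s0, zzx, AAAAAAAAXZ)
  read z, top A: go to s0, push ε → (s0, zx, AAAAAAAXZ)
  read z, top A: go to s0, push ε → (s0, x, AAAAAAXZ)
  read x, top A: go to s0, push AA → (s0, ε, AAAAAAAXZ)
All input consumed in state s0 with stack AAAAAAAXZ.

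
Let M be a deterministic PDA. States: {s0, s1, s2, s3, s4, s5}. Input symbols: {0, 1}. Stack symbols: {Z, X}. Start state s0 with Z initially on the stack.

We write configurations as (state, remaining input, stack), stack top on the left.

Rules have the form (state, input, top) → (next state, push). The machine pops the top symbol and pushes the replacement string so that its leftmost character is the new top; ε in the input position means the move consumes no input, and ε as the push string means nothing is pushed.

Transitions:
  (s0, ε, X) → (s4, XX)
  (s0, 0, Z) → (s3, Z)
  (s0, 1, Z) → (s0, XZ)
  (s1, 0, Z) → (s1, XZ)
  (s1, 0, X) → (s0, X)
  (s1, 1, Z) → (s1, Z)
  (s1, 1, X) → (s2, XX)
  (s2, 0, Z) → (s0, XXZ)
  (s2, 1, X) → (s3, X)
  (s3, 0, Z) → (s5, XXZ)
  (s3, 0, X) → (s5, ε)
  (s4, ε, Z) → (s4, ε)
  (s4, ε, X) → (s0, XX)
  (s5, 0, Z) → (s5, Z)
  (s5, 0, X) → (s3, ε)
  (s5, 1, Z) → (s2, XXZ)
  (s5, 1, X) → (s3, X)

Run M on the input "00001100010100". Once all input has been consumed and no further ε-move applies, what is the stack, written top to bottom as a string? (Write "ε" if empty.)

Z

(s0, 00001100010100, Z)
  read 0, top Z: go to s3, push Z → (s3, 0001100010100, Z)
  read 0, top Z: go to s5, push XXZ → (s5, 001100010100, XXZ)
  read 0, top X: go to s3, push ε → (s3, 01100010100, XZ)
  read 0, top X: go to s5, push ε → (s5, 1100010100, Z)
  read 1, top Z: go to s2, push XXZ → (s2, 100010100, XXZ)
  read 1, top X: go to s3, push X → (s3, 00010100, XXZ)
  read 0, top X: go to s5, push ε → (s5, 0010100, XZ)
  read 0, top X: go to s3, push ε → (s3, 010100, Z)
  read 0, top Z: go to s5, push XXZ → (s5, 10100, XXZ)
  read 1, top X: go to s3, push X → (s3, 0100, XXZ)
  read 0, top X: go to s5, push ε → (s5, 100, XZ)
  read 1, top X: go to s3, push X → (s3, 00, XZ)
  read 0, top X: go to s5, push ε → (s5, 0, Z)
  read 0, top Z: go to s5, push Z → (s5, ε, Z)
All input consumed in state s5 with stack Z.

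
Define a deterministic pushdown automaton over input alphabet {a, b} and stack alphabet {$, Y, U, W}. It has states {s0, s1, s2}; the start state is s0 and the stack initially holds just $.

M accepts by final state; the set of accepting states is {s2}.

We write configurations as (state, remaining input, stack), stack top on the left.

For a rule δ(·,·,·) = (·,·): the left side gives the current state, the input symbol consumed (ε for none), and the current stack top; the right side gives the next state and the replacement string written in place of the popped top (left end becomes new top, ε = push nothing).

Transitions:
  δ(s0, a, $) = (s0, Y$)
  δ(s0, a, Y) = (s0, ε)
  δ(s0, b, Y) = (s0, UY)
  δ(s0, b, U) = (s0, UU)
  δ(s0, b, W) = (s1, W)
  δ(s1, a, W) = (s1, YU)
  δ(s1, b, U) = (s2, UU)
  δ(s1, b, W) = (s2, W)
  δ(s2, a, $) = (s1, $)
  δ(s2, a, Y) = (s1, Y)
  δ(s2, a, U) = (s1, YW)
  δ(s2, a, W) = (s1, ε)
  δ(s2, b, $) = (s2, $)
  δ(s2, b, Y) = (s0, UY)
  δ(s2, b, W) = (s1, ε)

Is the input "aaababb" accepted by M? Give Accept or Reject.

(s0, aaababb, $)
  read a, top $: go to s0, push Y$ → (s0, aababb, Y$)
  read a, top Y: go to s0, push ε → (s0, ababb, $)
  read a, top $: go to s0, push Y$ → (s0, babb, Y$)
  read b, top Y: go to s0, push UY → (s0, abb, UY$)
No transition applies at (s0, abb, UY$); input not fully consumed.

Reject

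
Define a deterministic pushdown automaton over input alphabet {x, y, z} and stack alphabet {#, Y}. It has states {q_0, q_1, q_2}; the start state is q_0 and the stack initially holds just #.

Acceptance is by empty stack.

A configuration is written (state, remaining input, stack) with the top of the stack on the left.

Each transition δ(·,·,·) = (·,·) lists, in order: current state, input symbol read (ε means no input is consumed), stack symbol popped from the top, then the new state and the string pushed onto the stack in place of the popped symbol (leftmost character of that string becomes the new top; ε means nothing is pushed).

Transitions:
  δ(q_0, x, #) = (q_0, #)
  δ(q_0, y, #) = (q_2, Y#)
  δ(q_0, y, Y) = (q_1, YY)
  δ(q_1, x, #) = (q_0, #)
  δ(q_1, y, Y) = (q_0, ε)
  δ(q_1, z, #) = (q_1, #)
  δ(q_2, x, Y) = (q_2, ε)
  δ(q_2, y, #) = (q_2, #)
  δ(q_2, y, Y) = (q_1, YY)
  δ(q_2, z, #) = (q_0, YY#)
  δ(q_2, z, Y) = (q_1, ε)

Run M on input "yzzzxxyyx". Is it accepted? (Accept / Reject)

(q_0, yzzzxxyyx, #)
  read y, top #: go to q_2, push Y# → (q_2, zzzxxyyx, Y#)
  read z, top Y: go to q_1, push ε → (q_1, zzxxyyx, #)
  read z, top #: go to q_1, push # → (q_1, zxxyyx, #)
  read z, top #: go to q_1, push # → (q_1, xxyyx, #)
  read x, top #: go to q_0, push # → (q_0, xyyx, #)
  read x, top #: go to q_0, push # → (q_0, yyx, #)
  read y, top #: go to q_2, push Y# → (q_2, yx, Y#)
  read y, top Y: go to q_1, push YY → (q_1, x, YY#)
No transition applies at (q_1, x, YY#); input not fully consumed.

Reject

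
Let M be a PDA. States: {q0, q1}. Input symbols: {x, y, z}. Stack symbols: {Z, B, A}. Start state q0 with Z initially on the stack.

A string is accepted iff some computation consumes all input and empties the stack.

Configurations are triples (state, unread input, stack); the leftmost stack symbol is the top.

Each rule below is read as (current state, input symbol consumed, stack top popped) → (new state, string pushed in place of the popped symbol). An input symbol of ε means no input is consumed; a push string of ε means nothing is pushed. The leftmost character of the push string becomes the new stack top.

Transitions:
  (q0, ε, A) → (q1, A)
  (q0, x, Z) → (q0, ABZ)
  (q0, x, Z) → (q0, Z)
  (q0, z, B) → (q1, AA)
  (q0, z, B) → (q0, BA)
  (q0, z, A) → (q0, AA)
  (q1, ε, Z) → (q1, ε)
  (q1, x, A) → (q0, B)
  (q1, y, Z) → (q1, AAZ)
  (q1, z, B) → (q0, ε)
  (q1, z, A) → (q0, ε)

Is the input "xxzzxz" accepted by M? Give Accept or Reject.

No computation consumes all input and empties the stack.

Reject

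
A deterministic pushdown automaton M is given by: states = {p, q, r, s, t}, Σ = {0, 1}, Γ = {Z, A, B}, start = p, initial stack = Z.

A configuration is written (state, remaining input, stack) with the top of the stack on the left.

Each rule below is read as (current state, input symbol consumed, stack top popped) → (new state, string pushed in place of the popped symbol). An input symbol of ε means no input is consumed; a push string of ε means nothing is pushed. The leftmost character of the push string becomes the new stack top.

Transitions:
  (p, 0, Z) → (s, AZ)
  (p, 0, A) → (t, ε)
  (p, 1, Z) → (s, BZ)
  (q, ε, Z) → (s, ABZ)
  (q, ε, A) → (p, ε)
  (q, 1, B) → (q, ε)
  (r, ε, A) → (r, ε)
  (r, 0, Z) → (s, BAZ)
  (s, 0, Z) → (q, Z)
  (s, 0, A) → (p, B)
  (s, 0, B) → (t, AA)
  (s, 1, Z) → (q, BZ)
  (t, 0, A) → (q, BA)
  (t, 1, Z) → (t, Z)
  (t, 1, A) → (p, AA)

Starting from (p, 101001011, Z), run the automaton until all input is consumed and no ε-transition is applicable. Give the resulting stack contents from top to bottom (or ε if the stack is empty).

(p, 101001011, Z)
  read 1, top Z: go to s, push BZ → (s, 01001011, BZ)
  read 0, top B: go to t, push AA → (t, 1001011, AAZ)
  read 1, top A: go to p, push AA → (p, 001011, AAAZ)
  read 0, top A: go to t, push ε → (t, 01011, AAZ)
  read 0, top A: go to q, push BA → (q, 1011, BAAZ)
  read 1, top B: go to q, push ε → (q, 011, AAZ)
  ε-move, top A: go to p, push ε → (p, 011, AZ)
  read 0, top A: go to t, push ε → (t, 11, Z)
  read 1, top Z: go to t, push Z → (t, 1, Z)
  read 1, top Z: go to t, push Z → (t, ε, Z)
All input consumed in state t with stack Z.

Z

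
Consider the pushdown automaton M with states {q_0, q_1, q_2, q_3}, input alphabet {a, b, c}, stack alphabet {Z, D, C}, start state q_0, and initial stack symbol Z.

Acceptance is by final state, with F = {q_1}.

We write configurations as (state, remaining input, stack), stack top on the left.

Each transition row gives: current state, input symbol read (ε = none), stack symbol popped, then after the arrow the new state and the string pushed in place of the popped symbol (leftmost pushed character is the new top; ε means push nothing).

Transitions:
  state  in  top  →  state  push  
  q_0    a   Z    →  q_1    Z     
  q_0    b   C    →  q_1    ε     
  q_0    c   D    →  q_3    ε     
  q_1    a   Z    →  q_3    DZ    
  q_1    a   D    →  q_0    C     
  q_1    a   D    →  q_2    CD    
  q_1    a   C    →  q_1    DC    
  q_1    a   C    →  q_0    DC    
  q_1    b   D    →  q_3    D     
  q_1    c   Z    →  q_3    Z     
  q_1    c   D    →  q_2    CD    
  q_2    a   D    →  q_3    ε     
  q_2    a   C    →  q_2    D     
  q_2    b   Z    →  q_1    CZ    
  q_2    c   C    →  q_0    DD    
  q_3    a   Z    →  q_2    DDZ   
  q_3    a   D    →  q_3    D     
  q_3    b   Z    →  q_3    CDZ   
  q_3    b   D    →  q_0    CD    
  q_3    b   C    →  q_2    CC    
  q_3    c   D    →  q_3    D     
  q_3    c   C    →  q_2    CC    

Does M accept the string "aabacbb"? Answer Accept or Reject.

No computation consumes all input and reaches a final state.

Reject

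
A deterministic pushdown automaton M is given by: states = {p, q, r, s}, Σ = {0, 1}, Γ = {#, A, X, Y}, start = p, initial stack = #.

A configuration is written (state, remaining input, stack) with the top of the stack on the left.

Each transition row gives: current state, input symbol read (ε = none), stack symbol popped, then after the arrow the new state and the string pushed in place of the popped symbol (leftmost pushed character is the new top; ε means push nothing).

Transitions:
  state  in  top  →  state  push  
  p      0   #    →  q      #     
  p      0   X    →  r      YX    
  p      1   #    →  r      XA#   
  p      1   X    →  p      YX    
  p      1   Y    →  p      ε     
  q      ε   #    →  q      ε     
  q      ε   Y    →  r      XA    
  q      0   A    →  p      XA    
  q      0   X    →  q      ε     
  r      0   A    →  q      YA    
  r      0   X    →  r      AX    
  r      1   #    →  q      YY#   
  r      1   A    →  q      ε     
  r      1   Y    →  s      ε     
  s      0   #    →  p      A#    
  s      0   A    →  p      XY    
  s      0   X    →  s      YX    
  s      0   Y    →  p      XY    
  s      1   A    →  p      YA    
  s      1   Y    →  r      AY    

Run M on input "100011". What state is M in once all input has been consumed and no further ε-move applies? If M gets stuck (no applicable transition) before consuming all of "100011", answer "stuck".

(p, 100011, #)
  read 1, top #: go to r, push XA# → (r, 00011, XA#)
  read 0, top X: go to r, push AX → (r, 0011, AXA#)
  read 0, top A: go to q, push YA → (q, 011, YAXA#)
  ε-move, top Y: go to r, push XA → (r, 011, XAAXA#)
  read 0, top X: go to r, push AX → (r, 11, AXAAXA#)
  read 1, top A: go to q, push ε → (q, 1, XAAXA#)
No transition for (q, 1, top X); M blocks with input 1 remaining.

stuck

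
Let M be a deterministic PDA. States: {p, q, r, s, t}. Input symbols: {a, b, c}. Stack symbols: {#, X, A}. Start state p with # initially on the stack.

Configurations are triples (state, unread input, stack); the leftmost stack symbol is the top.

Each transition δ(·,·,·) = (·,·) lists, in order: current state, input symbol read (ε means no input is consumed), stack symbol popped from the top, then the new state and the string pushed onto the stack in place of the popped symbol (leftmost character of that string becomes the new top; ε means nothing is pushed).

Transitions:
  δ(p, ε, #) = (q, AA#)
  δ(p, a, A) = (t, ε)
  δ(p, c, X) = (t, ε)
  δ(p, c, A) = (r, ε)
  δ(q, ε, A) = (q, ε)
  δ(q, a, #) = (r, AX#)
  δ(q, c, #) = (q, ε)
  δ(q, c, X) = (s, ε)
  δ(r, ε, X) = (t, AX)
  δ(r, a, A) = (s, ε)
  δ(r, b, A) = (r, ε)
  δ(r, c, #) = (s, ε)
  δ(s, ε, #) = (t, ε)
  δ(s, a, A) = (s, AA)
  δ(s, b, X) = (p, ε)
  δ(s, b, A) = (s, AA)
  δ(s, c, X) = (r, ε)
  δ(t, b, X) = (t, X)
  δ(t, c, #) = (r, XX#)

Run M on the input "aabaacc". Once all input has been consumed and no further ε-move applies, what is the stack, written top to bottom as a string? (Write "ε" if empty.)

ε

(p, aabaacc, #)
  ε-move, top #: go to q, push AA# → (q, aabaacc, AA#)
  ε-move, top A: go to q, push ε → (q, aabaacc, A#)
  ε-move, top A: go to q, push ε → (q, aabaacc, #)
  read a, top #: go to r, push AX# → (r, abaacc, AX#)
  read a, top A: go to s, push ε → (s, baacc, X#)
  read b, top X: go to p, push ε → (p, aacc, #)
  ε-move, top #: go to q, push AA# → (q, aacc, AA#)
  ε-move, top A: go to q, push ε → (q, aacc, A#)
  ε-move, top A: go to q, push ε → (q, aacc, #)
  read a, top #: go to r, push AX# → (r, acc, AX#)
  read a, top A: go to s, push ε → (s, cc, X#)
  read c, top X: go to r, push ε → (r, c, #)
  read c, top #: go to s, push ε → (s, ε, ε)
All input consumed in state s with stack ε.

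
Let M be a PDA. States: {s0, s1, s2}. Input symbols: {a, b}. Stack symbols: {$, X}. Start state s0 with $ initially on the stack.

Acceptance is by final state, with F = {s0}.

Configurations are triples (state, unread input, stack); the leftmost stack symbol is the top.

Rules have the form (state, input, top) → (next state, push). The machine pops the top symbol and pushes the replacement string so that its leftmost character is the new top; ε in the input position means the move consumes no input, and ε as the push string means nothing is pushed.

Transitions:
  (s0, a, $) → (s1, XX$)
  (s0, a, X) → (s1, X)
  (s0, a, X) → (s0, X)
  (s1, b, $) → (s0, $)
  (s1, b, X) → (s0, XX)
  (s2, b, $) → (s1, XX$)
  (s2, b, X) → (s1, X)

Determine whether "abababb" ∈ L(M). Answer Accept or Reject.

Reject

No computation consumes all input and reaches a final state.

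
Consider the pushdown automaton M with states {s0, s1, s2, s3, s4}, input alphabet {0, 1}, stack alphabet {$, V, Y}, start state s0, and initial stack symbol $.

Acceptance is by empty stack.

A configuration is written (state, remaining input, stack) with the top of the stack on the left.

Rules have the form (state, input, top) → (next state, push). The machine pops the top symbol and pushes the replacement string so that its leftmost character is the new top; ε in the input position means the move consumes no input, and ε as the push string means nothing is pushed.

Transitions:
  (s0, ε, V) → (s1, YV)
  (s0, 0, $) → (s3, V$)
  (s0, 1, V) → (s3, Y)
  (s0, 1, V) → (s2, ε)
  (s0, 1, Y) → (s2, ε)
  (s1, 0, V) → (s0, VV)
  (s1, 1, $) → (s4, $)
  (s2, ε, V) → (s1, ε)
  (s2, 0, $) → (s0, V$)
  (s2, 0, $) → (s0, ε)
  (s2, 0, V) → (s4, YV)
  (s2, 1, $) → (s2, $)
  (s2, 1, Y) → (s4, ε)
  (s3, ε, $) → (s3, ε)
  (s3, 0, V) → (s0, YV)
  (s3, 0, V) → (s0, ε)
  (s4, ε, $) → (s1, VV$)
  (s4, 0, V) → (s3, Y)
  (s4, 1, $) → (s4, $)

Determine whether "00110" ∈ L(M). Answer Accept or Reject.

No computation consumes all input and empties the stack.

Reject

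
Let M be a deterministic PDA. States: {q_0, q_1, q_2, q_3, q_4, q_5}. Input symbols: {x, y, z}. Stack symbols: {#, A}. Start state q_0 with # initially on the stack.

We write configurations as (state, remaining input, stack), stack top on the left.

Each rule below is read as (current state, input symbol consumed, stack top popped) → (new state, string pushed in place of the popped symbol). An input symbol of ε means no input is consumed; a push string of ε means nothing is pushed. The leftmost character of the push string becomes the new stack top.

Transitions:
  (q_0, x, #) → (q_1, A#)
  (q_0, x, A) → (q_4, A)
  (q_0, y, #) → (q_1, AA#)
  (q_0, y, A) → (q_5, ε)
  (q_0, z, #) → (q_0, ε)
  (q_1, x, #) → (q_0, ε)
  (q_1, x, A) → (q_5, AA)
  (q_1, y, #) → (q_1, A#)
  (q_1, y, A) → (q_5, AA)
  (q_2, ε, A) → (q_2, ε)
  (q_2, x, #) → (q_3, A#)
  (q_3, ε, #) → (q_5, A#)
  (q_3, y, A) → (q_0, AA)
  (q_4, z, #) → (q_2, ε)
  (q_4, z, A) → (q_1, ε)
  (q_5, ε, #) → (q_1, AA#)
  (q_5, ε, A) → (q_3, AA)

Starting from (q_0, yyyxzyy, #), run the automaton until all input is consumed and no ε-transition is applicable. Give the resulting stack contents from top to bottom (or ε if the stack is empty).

AAAAAAA#

(q_0, yyyxzyy, #)
  read y, top #: go to q_1, push AA# → (q_1, yyxzyy, AA#)
  read y, top A: go to q_5, push AA → (q_5, yxzyy, AAA#)
  ε-move, top A: go to q_3, push AA → (q_3, yxzyy, AAAA#)
  read y, top A: go to q_0, push AA → (q_0, xzyy, AAAAA#)
  read x, top A: go to q_4, push A → (q_4, zyy, AAAAA#)
  read z, top A: go to q_1, push ε → (q_1, yy, AAAA#)
  read y, top A: go to q_5, push AA → (q_5, y, AAAAA#)
  ε-move, top A: go to q_3, push AA → (q_3, y, AAAAAA#)
  read y, top A: go to q_0, push AA → (q_0, ε, AAAAAAA#)
All input consumed in state q_0 with stack AAAAAAA#.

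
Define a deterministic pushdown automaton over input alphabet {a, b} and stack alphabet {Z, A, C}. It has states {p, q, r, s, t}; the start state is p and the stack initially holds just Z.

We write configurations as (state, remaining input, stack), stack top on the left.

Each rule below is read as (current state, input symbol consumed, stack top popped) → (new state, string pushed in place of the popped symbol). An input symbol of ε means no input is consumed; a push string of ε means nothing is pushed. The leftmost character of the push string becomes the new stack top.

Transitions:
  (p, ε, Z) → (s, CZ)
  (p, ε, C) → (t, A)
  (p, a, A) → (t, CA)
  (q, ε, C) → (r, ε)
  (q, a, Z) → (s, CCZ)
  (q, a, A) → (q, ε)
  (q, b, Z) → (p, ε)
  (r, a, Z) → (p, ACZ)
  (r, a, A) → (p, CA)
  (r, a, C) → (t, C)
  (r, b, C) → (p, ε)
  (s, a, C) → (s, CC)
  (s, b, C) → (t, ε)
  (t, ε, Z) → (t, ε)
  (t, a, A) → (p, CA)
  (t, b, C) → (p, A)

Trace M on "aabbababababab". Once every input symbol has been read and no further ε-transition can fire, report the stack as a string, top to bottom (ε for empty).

(p, aabbababababab, Z) ⊢ (s, aabbababababab, CZ) ⊢ (s, abbababababab, CCZ) ⊢ (s, bbababababab, CCCZ) ⊢ (t, bababababab, CCZ) ⊢ (p, ababababab, ACZ) ⊢ (t, babababab, CACZ) ⊢ (p, abababab, AACZ) ⊢ (t, bababab, CAACZ) ⊢ (p, ababab, AAACZ) ⊢ (t, babab, CAAACZ) ⊢ (p, abab, AAAACZ) ⊢ (t, bab, CAAAACZ) ⊢ (p, ab, AAAAACZ) ⊢ (t, b, CAAAAACZ) ⊢ (p, ε, AAAAAACZ)
All input consumed in state p with stack AAAAAACZ.

AAAAAACZ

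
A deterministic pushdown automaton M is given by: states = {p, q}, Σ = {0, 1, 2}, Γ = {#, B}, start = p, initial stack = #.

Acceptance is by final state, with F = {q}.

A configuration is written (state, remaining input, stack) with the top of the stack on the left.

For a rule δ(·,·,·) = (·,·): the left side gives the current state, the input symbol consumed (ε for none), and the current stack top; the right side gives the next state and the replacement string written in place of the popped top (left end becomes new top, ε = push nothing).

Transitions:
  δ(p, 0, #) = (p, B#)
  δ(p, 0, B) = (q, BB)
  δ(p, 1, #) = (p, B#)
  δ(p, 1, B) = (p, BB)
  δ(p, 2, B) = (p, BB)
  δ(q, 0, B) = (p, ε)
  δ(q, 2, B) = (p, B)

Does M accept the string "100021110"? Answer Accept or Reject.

Accept

(p, 100021110, #) ⊢ (p, 00021110, B#) ⊢ (q, 0021110, BB#) ⊢ (p, 021110, B#) ⊢ (q, 21110, BB#) ⊢ (p, 1110, BB#) ⊢ (p, 110, BBB#) ⊢ (p, 10, BBBB#) ⊢ (p, 0, BBBBB#) ⊢ (q, ε, BBBBBB#)
All input consumed; state q ∈ F.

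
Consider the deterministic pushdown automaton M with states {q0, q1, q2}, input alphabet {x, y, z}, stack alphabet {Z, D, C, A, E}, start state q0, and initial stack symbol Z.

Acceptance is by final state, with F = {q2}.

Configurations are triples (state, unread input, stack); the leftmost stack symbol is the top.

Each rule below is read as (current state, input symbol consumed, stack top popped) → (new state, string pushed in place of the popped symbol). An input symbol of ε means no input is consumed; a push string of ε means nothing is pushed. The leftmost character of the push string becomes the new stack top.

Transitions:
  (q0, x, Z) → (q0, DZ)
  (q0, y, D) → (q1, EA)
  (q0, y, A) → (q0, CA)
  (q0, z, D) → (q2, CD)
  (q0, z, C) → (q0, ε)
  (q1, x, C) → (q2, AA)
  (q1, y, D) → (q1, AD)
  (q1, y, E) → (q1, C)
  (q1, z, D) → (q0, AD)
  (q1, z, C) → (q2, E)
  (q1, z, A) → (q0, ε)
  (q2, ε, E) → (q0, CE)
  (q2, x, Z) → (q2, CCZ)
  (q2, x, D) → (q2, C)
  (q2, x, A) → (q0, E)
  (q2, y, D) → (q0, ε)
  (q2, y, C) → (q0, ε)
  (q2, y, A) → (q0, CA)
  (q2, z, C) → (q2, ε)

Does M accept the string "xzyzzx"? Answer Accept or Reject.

(q0, xzyzzx, Z) ⊢ (q0, zyzzx, DZ) ⊢ (q2, yzzx, CDZ) ⊢ (q0, zzx, DZ) ⊢ (q2, zx, CDZ) ⊢ (q2, x, DZ) ⊢ (q2, ε, CZ)
All input consumed; state q2 ∈ F.

Accept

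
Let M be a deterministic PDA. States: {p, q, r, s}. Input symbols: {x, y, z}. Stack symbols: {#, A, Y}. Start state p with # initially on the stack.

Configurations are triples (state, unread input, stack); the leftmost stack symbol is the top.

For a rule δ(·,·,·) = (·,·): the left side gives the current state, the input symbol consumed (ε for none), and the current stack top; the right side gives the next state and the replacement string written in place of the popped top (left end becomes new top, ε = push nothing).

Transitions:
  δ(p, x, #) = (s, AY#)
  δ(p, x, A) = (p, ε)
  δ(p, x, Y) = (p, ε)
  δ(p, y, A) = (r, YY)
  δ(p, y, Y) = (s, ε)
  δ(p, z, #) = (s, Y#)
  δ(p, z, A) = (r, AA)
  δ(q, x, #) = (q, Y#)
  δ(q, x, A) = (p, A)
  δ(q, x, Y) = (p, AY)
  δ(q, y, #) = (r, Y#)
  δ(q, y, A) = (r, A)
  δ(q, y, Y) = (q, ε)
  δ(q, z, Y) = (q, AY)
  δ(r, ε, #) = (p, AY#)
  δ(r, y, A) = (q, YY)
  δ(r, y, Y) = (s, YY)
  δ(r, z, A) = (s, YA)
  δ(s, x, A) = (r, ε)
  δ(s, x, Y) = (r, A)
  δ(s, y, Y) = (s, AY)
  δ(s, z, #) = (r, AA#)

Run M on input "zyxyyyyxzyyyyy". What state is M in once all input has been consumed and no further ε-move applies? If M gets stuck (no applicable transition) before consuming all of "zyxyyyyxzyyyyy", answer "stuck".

stuck

(p, zyxyyyyxzyyyyy, #) ⊢ (s, yxyyyyxzyyyyy, Y#) ⊢ (s, xyyyyxzyyyyy, AY#) ⊢ (r, yyyyxzyyyyy, Y#) ⊢ (s, yyyxzyyyyy, YY#) ⊢ (s, yyxzyyyyy, AYY#)
No transition for (s, y, top A); M blocks with input yyxzyyyyy remaining.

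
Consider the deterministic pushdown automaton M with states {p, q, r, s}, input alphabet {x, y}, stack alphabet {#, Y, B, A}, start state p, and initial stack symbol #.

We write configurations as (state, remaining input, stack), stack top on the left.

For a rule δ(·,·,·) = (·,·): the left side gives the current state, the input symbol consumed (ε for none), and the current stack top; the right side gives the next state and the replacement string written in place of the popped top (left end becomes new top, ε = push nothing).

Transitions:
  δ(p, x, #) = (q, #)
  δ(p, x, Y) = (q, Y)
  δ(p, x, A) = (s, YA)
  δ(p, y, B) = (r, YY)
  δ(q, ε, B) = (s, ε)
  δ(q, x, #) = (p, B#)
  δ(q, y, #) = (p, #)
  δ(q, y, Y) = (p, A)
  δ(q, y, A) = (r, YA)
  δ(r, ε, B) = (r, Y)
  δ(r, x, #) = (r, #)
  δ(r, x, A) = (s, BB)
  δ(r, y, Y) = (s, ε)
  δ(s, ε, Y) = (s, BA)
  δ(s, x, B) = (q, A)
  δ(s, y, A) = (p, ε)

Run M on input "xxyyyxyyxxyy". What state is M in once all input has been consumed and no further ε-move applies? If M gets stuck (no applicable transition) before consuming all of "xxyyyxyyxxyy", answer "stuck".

(p, xxyyyxyyxxyy, #) ⊢ (q, xyyyxyyxxyy, #) ⊢ (p, yyyxyyxxyy, B#) ⊢ (r, yyxyyxxyy, YY#) ⊢ (s, yxyyxxyy, Y#) ⊢ (s, yxyyxxyy, BA#)
No transition for (s, y, top B); M blocks with input yxyyxxyy remaining.

stuck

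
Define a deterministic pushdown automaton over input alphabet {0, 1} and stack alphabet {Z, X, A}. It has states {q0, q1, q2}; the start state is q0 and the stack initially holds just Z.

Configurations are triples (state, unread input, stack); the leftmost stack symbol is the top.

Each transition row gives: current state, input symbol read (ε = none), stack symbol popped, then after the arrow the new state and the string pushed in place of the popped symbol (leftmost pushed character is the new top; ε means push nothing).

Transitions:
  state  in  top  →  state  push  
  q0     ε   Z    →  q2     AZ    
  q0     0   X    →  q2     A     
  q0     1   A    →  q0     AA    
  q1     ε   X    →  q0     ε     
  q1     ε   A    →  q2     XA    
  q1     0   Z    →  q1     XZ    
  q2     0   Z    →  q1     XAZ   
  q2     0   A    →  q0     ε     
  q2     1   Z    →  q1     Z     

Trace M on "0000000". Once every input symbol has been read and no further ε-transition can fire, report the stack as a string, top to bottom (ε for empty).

(q0, 0000000, Z) ⊢ (q2, 0000000, AZ) ⊢ (q0, 000000, Z) ⊢ (q2, 000000, AZ) ⊢ (q0, 00000, Z) ⊢ (q2, 00000, AZ) ⊢ (q0, 0000, Z) ⊢ (q2, 0000, AZ) ⊢ (q0, 000, Z) ⊢ (q2, 000, AZ) ⊢ (q0, 00, Z) ⊢ (q2, 00, AZ) ⊢ (q0, 0, Z) ⊢ (q2, 0, AZ) ⊢ (q0, ε, Z) ⊢ (q2, ε, AZ)
All input consumed in state q2 with stack AZ.

AZ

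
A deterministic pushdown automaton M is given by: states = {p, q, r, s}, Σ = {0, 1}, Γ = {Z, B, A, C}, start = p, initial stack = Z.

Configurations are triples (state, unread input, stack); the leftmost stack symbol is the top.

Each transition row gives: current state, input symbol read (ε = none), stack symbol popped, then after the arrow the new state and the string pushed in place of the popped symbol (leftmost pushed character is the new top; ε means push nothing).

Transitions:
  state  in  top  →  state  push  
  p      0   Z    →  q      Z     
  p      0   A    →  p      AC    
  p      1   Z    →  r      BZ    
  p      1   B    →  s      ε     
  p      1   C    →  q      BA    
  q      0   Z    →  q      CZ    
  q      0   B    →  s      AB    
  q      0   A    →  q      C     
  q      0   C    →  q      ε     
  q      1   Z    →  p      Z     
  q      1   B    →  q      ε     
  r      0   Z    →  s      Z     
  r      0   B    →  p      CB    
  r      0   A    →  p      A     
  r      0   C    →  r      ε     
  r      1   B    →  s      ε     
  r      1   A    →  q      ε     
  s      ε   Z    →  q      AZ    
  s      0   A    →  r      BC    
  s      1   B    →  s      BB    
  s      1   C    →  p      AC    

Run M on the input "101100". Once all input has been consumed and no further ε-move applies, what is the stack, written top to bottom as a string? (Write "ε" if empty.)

BZ

(p, 101100, Z)
  read 1, top Z: go to r, push BZ → (r, 01100, BZ)
  read 0, top B: go to p, push CB → (p, 1100, CBZ)
  read 1, top C: go to q, push BA → (q, 100, BABZ)
  read 1, top B: go to q, push ε → (q, 00, ABZ)
  read 0, top A: go to q, push C → (q, 0, CBZ)
  read 0, top C: go to q, push ε → (q, ε, BZ)
All input consumed in state q with stack BZ.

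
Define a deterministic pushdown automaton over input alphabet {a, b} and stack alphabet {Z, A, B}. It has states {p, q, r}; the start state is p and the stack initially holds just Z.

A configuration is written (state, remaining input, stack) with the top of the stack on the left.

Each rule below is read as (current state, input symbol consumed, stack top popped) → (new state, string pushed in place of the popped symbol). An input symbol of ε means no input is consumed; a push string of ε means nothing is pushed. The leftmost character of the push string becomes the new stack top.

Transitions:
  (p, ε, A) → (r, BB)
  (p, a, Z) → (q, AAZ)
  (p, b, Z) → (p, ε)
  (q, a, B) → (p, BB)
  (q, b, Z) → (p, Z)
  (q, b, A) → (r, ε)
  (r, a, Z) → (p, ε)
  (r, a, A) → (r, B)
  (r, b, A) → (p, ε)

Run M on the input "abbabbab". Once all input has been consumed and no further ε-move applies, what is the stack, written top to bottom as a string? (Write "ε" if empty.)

AZ

(p, abbabbab, Z) ⊢ (q, bbabbab, AAZ) ⊢ (r, babbab, AZ) ⊢ (p, abbab, Z) ⊢ (q, bbab, AAZ) ⊢ (r, bab, AZ) ⊢ (p, ab, Z) ⊢ (q, b, AAZ) ⊢ (r, ε, AZ)
All input consumed in state r with stack AZ.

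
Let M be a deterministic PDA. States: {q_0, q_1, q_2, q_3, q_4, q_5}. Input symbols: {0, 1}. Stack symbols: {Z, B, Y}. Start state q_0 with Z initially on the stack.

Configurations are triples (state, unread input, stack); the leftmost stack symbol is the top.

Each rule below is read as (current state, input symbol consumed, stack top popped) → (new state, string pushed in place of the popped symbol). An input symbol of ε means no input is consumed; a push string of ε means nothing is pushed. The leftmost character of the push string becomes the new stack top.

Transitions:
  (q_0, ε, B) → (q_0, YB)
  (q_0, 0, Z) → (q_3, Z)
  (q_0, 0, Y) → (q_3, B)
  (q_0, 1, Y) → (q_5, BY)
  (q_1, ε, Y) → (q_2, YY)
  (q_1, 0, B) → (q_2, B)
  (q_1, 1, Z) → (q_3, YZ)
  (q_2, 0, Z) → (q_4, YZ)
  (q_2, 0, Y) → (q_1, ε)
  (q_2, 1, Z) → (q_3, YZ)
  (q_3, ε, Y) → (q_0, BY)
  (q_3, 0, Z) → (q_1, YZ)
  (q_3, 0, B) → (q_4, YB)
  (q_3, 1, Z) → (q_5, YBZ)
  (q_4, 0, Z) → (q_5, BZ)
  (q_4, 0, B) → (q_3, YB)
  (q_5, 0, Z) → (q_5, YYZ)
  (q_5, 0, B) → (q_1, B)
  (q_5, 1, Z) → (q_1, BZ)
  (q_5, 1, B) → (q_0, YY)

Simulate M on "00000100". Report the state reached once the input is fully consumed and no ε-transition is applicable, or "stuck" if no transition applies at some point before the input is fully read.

(q_0, 00000100, Z)
  read 0, top Z: go to q_3, push Z → (q_3, 0000100, Z)
  read 0, top Z: go to q_1, push YZ → (q_1, 000100, YZ)
  ε-move, top Y: go to q_2, push YY → (q_2, 000100, YYZ)
  read 0, top Y: go to q_1, push ε → (q_1, 00100, YZ)
  ε-move, top Y: go to q_2, push YY → (q_2, 00100, YYZ)
  read 0, top Y: go to q_1, push ε → (q_1, 0100, YZ)
  ε-move, top Y: go to q_2, push YY → (q_2, 0100, YYZ)
  read 0, top Y: go to q_1, push ε → (q_1, 100, YZ)
  ε-move, top Y: go to q_2, push YY → (q_2, 100, YYZ)
No transition for (q_2, 1, top Y); M blocks with input 100 remaining.

stuck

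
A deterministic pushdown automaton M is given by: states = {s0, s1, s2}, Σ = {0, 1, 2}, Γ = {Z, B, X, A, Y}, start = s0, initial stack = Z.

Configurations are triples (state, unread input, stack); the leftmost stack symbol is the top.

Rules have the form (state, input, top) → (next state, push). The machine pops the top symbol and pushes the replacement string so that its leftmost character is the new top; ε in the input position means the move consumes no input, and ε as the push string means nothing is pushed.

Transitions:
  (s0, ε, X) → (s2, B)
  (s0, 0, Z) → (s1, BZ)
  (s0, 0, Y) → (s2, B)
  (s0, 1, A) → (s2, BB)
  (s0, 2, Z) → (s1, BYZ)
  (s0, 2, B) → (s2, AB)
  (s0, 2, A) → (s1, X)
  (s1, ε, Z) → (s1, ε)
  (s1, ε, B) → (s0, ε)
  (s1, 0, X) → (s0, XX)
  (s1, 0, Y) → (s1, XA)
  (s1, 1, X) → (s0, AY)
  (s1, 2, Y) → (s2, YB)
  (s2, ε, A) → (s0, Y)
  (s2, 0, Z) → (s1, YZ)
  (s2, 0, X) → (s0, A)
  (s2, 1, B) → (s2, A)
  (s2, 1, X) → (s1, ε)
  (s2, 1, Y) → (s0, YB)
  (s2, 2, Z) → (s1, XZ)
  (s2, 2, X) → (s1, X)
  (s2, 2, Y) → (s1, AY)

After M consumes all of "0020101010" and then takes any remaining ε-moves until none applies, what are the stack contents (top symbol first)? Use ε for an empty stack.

(s0, 0020101010, Z) ⊢ (s1, 020101010, BZ) ⊢ (s0, 020101010, Z) ⊢ (s1, 20101010, BZ) ⊢ (s0, 20101010, Z) ⊢ (s1, 0101010, BYZ) ⊢ (s0, 0101010, YZ) ⊢ (s2, 101010, BZ) ⊢ (s2, 01010, AZ) ⊢ (s0, 01010, YZ) ⊢ (s2, 1010, BZ) ⊢ (s2, 010, AZ) ⊢ (s0, 010, YZ) ⊢ (s2, 10, BZ) ⊢ (s2, 0, AZ) ⊢ (s0, 0, YZ) ⊢ (s2, ε, BZ)
All input consumed in state s2 with stack BZ.

BZ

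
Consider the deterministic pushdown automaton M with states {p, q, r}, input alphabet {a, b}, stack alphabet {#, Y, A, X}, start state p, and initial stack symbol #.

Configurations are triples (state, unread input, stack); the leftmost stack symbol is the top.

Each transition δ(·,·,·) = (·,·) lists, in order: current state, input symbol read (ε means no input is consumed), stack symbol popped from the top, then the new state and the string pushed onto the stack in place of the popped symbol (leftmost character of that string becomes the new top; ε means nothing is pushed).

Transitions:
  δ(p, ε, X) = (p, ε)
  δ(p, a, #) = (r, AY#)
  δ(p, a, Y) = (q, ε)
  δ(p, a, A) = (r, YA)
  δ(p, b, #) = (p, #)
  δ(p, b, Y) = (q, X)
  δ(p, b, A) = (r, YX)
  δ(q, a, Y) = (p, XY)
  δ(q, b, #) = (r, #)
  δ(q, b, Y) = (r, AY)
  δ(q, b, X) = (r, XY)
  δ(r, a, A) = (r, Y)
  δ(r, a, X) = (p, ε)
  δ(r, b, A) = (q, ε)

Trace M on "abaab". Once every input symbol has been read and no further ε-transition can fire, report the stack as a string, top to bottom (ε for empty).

(p, abaab, #) ⊢ (r, baab, AY#) ⊢ (q, aab, Y#) ⊢ (p, ab, XY#) ⊢ (p, ab, Y#) ⊢ (q, b, #) ⊢ (r, ε, #)
All input consumed in state r with stack #.

#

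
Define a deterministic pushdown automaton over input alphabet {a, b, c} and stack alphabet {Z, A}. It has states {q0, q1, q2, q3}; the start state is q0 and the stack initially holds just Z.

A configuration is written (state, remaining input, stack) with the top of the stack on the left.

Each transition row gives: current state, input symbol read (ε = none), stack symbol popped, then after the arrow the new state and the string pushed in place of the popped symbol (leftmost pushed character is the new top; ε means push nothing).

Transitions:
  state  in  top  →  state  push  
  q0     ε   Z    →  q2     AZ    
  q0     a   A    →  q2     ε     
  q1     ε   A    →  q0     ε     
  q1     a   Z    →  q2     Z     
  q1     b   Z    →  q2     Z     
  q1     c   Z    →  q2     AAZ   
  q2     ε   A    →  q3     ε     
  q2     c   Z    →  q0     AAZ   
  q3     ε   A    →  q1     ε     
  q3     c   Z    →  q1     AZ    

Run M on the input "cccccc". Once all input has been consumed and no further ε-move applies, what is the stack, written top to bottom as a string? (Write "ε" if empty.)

(q0, cccccc, Z) ⊢ (q2, cccccc, AZ) ⊢ (q3, cccccc, Z) ⊢ (q1, ccccc, AZ) ⊢ (q0, ccccc, Z) ⊢ (q2, ccccc, AZ) ⊢ (q3, ccccc, Z) ⊢ (q1, cccc, AZ) ⊢ (q0, cccc, Z) ⊢ (q2, cccc, AZ) ⊢ (q3, cccc, Z) ⊢ (q1, ccc, AZ) ⊢ (q0, ccc, Z) ⊢ (q2, ccc, AZ) ⊢ (q3, ccc, Z) ⊢ (q1, cc, AZ) ⊢ (q0, cc, Z) ⊢ (q2, cc, AZ) ⊢ (q3, cc, Z) ⊢ (q1, c, AZ) ⊢ (q0, c, Z) ⊢ (q2, c, AZ) ⊢ (q3, c, Z) ⊢ (q1, ε, AZ) ⊢ (q0, ε, Z) ⊢ (q2, ε, AZ) ⊢ (q3, ε, Z)
All input consumed in state q3 with stack Z.

Z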